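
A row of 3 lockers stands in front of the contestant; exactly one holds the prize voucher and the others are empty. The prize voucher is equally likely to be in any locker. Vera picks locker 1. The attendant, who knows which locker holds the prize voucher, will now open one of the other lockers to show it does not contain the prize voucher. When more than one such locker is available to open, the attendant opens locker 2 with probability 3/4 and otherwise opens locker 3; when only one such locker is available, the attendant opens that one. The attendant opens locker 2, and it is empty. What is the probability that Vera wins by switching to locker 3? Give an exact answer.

Apply Bayes' rule, conditioning on where the prize voucher actually is.
If it is in locker 1 (prior 1/3): locker 2 is available, opened with probability 3/4; weight (1/3)·(3/4) = 1/4.
If it is in locker 2 (prior 1/3): the attendant opened locker 2, so this case is ruled out; weight (1/3)·0 = 0.
If it is in locker 3 (prior 1/3): only locker 2 is available, probability 1; weight (1/3)·1 = 1/3.
The weights sum to 7/12.
So P(the prize voucher in locker 3 | the attendant opened locker 2) = (1/3) / (7/12) = 4/7.

4/7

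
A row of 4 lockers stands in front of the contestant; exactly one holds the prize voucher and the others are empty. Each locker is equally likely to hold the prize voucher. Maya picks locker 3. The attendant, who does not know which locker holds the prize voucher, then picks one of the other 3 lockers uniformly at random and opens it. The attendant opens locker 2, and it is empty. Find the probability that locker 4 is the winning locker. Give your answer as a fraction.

1/3

Consider each possible location of the prize voucher in turn.
If it is in any of lockers 1, 3, and 4 (prior 1/4 each): the attendant picks locker 2 with probability 1/3 regardless, and it is not the prize; weight (1/4)·(1/3) = 1/12 each.
If it is in locker 2 (prior 1/4): the attendant opened locker 2, so this case is ruled out; weight (1/4)·0 = 0.
The weights sum to 1/4.
So P(the prize voucher in locker 4 | the attendant opened locker 2) = (1/12) / (1/4) = 1/3.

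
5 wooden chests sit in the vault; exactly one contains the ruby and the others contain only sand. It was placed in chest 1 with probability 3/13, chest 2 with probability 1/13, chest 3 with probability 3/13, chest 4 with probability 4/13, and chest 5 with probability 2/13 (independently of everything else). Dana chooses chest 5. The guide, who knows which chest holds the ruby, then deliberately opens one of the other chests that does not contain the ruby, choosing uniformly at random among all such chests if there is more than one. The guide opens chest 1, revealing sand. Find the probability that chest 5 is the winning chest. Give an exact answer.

3/19

Consider each possible location of the ruby in turn.
If it is in chest 1 (prior 3/13): the guide opened chest 1, so this case is ruled out; weight (3/13)·0 = 0.
If it is in chest 2 (prior 1/13): the guide has 3 equally likely choices, so probability 1/3; weight (1/13)·(1/3) = 1/39.
If it is in chest 3 (prior 3/13): the guide has 3 equally likely choices, so probability 1/3; weight (3/13)·(1/3) = 1/13.
If it is in chest 4 (prior 4/13): the guide has 3 equally likely choices, so probability 1/3; weight (4/13)·(1/3) = 4/39.
If it is in chest 5 (prior 2/13): the guide has 4 equally likely choices, so probability 1/4; weight (2/13)·(1/4) = 1/26.
The weights sum to 19/78.
So P(the ruby in chest 5 | the guide opened chest 1) = (1/26) / (19/78) = 3/19.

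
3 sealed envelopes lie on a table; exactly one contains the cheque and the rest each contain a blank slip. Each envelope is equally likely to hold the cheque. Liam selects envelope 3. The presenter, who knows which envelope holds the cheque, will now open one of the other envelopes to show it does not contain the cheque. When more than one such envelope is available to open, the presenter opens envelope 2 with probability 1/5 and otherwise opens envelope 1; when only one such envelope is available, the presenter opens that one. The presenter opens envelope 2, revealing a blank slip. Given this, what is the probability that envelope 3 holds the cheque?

Consider each possible location of the cheque in turn.
If it is in envelope 1 (prior 1/3): only envelope 2 is available, probability 1; weight (1/3)·1 = 1/3.
If it is in envelope 2 (prior 1/3): the presenter opened envelope 2, so this case is ruled out; weight (1/3)·0 = 0.
If it is in envelope 3 (prior 1/3): envelope 2 is available, opened with probability 1/5; weight (1/3)·(1/5) = 1/15.
The weights sum to 2/5.
So P(the cheque in envelope 3 | the presenter opened envelope 2) = (1/15) / (2/5) = 1/6.

1/6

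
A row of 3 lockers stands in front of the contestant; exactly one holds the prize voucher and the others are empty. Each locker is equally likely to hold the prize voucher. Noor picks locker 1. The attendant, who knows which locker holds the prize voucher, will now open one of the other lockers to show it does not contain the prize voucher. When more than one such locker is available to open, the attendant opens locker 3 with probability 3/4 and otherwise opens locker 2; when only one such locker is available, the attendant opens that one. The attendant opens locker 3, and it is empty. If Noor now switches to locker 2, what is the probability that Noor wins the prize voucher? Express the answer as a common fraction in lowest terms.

4/7

Apply Bayes' rule, conditioning on where the prize voucher actually is.
If it is in locker 1 (prior 1/3): locker 3 is available, opened with probability 3/4; weight (1/3)·(3/4) = 1/4.
If it is in locker 2 (prior 1/3): only locker 3 is available, probability 1; weight (1/3)·1 = 1/3.
If it is in locker 3 (prior 1/3): the attendant opened locker 3, so this case is ruled out; weight (1/3)·0 = 0.
The weights sum to 7/12.
So P(the prize voucher in locker 2 | the attendant opened locker 3) = (1/3) / (7/12) = 4/7.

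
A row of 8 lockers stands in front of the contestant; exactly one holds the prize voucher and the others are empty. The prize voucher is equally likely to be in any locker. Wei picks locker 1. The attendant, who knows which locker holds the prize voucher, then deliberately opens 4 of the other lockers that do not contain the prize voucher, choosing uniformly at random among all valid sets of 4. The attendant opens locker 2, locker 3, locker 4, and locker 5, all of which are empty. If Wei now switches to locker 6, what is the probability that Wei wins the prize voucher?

Apply Bayes' rule, conditioning on where the prize voucher actually is.
If it is in locker 1 (prior 1/8): the attendant has 35 equally likely choices, so probability 1/35; weight (1/8)·(1/35) = 1/280.
If it is in any of lockers 2, 3, 4, and 5 (prior 1/8 each): that locker was opened and seen not to hold the prize — ruled out; weight (1/8)·0 = 0 each.
If it is in any of lockers 6, 7, and 8 (prior 1/8 each): the attendant has 15 equally likely choices, so probability 1/15; weight (1/8)·(1/15) = 1/120 each.
The weights sum to 1/35.
So P(the prize voucher in locker 6 | the attendant opened locker 2, locker 3, locker 4, and locker 5) = (1/120) / (1/35) = 7/24.

7/24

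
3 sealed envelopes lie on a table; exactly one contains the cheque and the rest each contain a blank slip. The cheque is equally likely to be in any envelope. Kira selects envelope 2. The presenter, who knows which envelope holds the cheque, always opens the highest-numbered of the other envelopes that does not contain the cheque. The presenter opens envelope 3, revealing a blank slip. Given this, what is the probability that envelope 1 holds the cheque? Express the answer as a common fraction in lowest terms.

Apply Bayes' rule, conditioning on where the cheque actually is.
If it is in either of envelopes 1 and 2 (prior 1/3 each): envelope 3 is the highest-numbered option available, probability 1; weight (1/3)·1 = 1/3 each.
If it is in envelope 3 (prior 1/3): the presenter opened envelope 3, so this case is ruled out; weight (1/3)·0 = 0.
The weights sum to 2/3.
So P(the cheque in envelope 1 | the presenter opened envelope 3) = (1/3) / (2/3) = 1/2.

1/2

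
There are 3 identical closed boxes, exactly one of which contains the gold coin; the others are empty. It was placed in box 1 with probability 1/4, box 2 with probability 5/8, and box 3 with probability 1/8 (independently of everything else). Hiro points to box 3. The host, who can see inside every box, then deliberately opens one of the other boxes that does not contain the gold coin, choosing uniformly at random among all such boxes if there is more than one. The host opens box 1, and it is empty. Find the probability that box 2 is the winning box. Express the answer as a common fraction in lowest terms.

Condition on the true location of the gold coin.
If it is in box 1 (prior 1/4): the host opened box 1, so this case is ruled out; weight (1/4)·0 = 0.
If it is in box 2 (prior 5/8): the host has no choice, probability 1; weight (5/8)·1 = 5/8.
If it is in box 3 (prior 1/8): the host has 2 equally likely choices, so probability 1/2; weight (1/8)·(1/2) = 1/16.
The weights sum to 11/16.
So P(the gold coin in box 2 | the host opened box 1) = (5/8) / (11/16) = 10/11.

10/11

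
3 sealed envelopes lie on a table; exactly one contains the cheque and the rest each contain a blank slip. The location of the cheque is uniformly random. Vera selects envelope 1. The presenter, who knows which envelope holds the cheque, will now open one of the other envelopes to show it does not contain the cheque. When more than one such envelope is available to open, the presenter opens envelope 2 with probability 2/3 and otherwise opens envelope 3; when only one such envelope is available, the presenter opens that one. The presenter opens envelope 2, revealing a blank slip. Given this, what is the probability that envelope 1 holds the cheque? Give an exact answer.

Condition on the true location of the cheque.
If it is in envelope 1 (prior 1/3): envelope 2 is available, opened with probability 2/3; weight (1/3)·(2/3) = 2/9.
If it is in envelope 2 (prior 1/3): the presenter opened envelope 2, so this case is ruled out; weight (1/3)·0 = 0.
If it is in envelope 3 (prior 1/3): only envelope 2 is available, probability 1; weight (1/3)·1 = 1/3.
The weights sum to 5/9.
So P(the cheque in envelope 1 | the presenter opened envelope 2) = (2/9) / (5/9) = 2/5.

2/5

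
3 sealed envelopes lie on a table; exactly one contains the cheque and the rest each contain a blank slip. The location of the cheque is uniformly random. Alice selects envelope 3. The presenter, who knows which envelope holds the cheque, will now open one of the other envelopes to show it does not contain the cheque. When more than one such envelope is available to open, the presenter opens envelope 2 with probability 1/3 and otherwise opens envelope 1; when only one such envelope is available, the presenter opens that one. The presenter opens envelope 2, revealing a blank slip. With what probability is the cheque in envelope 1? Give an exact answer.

3/4

Consider each possible location of the cheque in turn.
If it is in envelope 1 (prior 1/3): only envelope 2 is available, probability 1; weight (1/3)·1 = 1/3.
If it is in envelope 2 (prior 1/3): the presenter opened envelope 2, so this case is ruled out; weight (1/3)·0 = 0.
If it is in envelope 3 (prior 1/3): envelope 2 is available, opened with probability 1/3; weight (1/3)·(1/3) = 1/9.
The weights sum to 4/9.
So P(the cheque in envelope 1 | the presenter opened envelope 2) = (1/3) / (4/9) = 3/4.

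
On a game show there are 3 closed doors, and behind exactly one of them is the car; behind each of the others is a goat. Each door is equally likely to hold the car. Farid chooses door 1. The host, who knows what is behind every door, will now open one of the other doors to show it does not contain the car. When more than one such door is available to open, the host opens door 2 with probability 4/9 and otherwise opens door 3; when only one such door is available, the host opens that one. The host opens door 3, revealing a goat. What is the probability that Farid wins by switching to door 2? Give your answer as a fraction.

Consider each possible location of the car in turn.
If it is behind door 1 (prior 1/3): door 2 is available but not opened, probability 5/9; weight (1/3)·(5/9) = 5/27.
If it is behind door 2 (prior 1/3): only door 3 is available, probability 1; weight (1/3)·1 = 1/3.
If it is behind door 3 (prior 1/3): the host opened door 3, so this case is ruled out; weight (1/3)·0 = 0.
The weights sum to 14/27.
So P(the car behind door 2 | the host opened door 3) = (1/3) / (14/27) = 9/14.

9/14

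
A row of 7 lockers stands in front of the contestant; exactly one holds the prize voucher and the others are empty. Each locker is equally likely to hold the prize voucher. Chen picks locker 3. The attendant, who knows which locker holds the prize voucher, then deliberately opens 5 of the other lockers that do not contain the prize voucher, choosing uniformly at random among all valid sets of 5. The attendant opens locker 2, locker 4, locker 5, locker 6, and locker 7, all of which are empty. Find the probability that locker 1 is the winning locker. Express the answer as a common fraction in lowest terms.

6/7

Apply Bayes' rule, conditioning on where the prize voucher actually is.
If it is in locker 1 (prior 1/7): the attendant has no choice, probability 1; weight (1/7)·1 = 1/7.
If it is in any of lockers 2, 4, 5, 6, and 7 (prior 1/7 each): that locker was opened and seen not to hold the prize — ruled out; weight (1/7)·0 = 0 each.
If it is in locker 3 (prior 1/7): the attendant has 6 equally likely choices, so probability 1/6; weight (1/7)·(1/6) = 1/42.
The weights sum to 1/6.
So P(the prize voucher in locker 1 | the attendant opened locker 2, locker 4, locker 5, locker 6, and locker 7) = (1/7) / (1/6) = 6/7.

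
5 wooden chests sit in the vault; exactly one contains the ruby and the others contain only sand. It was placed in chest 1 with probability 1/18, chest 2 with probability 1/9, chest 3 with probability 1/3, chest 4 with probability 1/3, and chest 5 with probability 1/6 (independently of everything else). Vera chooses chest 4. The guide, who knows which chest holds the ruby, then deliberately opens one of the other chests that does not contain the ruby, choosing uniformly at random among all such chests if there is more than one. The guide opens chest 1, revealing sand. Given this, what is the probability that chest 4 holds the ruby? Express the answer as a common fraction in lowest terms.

9/31

Consider each possible location of the ruby in turn.
If it is in chest 1 (prior 1/18): the guide opened chest 1, so this case is ruled out; weight (1/18)·0 = 0.
If it is in chest 2 (prior 1/9): the guide has 3 equally likely choices, so probability 1/3; weight (1/9)·(1/3) = 1/27.
If it is in chest 3 (prior 1/3): the guide has 3 equally likely choices, so probability 1/3; weight (1/3)·(1/3) = 1/9.
If it is in chest 4 (prior 1/3): the guide has 4 equally likely choices, so probability 1/4; weight (1/3)·(1/4) = 1/12.
If it is in chest 5 (prior 1/6): the guide has 3 equally likely choices, so probability 1/3; weight (1/6)·(1/3) = 1/18.
The weights sum to 31/108.
So P(the ruby in chest 4 | the guide opened chest 1) = (1/12) / (31/108) = 9/31.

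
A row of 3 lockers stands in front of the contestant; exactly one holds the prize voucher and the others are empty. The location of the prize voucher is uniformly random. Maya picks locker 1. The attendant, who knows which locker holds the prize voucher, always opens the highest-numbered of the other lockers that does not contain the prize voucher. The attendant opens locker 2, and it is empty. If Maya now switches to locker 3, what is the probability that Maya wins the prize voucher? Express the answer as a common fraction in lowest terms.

1

Apply Bayes' rule, conditioning on where the prize voucher actually is.
If it is in locker 1 (prior 1/3): the attendant would have opened locker 3 instead, probability 0; weight (1/3)·0 = 0.
If it is in locker 2 (prior 1/3): the attendant opened locker 2, so this case is ruled out; weight (1/3)·0 = 0.
If it is in locker 3 (prior 1/3): locker 2 is the highest-numbered option available, probability 1; weight (1/3)·1 = 1/3.
The weights sum to 1/3.
So P(the prize voucher in locker 3 | the attendant opened locker 2) = (1/3) / (1/3) = 1.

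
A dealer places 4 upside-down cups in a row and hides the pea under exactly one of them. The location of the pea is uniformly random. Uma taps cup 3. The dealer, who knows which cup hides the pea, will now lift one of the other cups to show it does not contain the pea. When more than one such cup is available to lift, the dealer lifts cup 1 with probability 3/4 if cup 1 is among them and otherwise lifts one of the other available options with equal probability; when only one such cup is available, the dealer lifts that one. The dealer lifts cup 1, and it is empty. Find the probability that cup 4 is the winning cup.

Condition on the true location of the pea.
If it is under cup 1 (prior 1/4): the dealer opened cup 1, so this case is ruled out; weight (1/4)·0 = 0.
If it is under any of cups 2, 3, and 4 (prior 1/4 each): cup 1 is available, opened with probability 3/4; weight (1/4)·(3/4) = 3/16 each.
The weights sum to 9/16.
So P(the pea under cup 4 | the dealer opened cup 1) = (3/16) / (9/16) = 1/3.

1/3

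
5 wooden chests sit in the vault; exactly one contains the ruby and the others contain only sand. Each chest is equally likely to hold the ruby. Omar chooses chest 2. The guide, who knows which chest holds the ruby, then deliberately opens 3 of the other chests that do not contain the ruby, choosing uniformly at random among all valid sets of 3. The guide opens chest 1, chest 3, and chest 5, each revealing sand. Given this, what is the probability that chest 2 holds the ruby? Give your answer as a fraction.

Consider each possible location of the ruby in turn.
If it is in any of chests 1, 3, and 5 (prior 1/5 each): that chest was opened and seen not to hold the prize — ruled out; weight (1/5)·0 = 0 each.
If it is in chest 2 (prior 1/5): the guide has 4 equally likely choices, so probability 1/4; weight (1/5)·(1/4) = 1/20.
If it is in chest 4 (prior 1/5): the guide has no choice, probability 1; weight (1/5)·1 = 1/5.
The weights sum to 1/4.
So P(the ruby in chest 2 | the guide opened chest 1, chest 3, and chest 5) = (1/20) / (1/4) = 1/5.

1/5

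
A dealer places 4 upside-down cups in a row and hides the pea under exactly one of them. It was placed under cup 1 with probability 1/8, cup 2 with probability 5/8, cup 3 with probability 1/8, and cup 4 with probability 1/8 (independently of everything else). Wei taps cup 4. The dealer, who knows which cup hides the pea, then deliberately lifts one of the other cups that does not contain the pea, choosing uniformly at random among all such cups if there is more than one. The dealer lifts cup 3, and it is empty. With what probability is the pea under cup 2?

3/4

Apply Bayes' rule, conditioning on where the pea actually is.
If it is under cup 1 (prior 1/8): the dealer has 2 equally likely choices, so probability 1/2; weight (1/8)·(1/2) = 1/16.
If it is under cup 2 (prior 5/8): the dealer has 2 equally likely choices, so probability 1/2; weight (5/8)·(1/2) = 5/16.
If it is under cup 3 (prior 1/8): the dealer opened cup 3, so this case is ruled out; weight (1/8)·0 = 0.
If it is under cup 4 (prior 1/8): the dealer has 3 equally likely choices, so probability 1/3; weight (1/8)·(1/3) = 1/24.
The weights sum to 5/12.
So P(the pea under cup 2 | the dealer opened cup 3) = (5/16) / (5/12) = 3/4.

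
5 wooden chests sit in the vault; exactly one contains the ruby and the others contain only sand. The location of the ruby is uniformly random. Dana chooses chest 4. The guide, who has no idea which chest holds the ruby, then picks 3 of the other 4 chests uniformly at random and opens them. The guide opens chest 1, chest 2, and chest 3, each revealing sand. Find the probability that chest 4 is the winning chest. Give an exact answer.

Because the guide chose which chests to open without knowing where the ruby is, the choice is independent of the prize location. Learning that none of the 3 opened chests holds the ruby simply rules out those 3 locations and leaves the remaining 2 chests still equally likely by symmetry.
So P(the ruby in chest 4) = 1/2.

1/2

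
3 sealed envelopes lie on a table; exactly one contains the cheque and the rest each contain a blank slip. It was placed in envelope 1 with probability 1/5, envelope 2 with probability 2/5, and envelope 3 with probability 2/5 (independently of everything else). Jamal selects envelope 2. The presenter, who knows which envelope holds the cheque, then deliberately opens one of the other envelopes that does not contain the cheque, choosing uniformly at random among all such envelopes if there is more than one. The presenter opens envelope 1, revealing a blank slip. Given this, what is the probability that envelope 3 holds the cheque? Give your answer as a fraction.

2/3

Consider each possible location of the cheque in turn.
If it is in envelope 1 (prior 1/5): the presenter opened envelope 1, so this case is ruled out; weight (1/5)·0 = 0.
If it is in envelope 2 (prior 2/5): the presenter has 2 equally likely choices, so probability 1/2; weight (2/5)·(1/2) = 1/5.
If it is in envelope 3 (prior 2/5): the presenter has no choice, probability 1; weight (2/5)·1 = 2/5.
The weights sum to 3/5.
So P(the cheque in envelope 3 | the presenter opened envelope 1) = (2/5) / (3/5) = 2/3.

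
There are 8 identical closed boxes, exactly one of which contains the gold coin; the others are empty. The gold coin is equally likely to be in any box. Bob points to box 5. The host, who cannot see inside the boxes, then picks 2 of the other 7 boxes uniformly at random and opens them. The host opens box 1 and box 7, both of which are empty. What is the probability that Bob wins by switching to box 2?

1/6

Because the host chose which boxes to open without knowing where the gold coin is, the choice is independent of the prize location. Learning that none of the 2 opened boxes holds the gold coin simply rules out those 2 locations and leaves the remaining 6 boxes still equally likely by symmetry.
So P(the gold coin in box 2) = 1/6.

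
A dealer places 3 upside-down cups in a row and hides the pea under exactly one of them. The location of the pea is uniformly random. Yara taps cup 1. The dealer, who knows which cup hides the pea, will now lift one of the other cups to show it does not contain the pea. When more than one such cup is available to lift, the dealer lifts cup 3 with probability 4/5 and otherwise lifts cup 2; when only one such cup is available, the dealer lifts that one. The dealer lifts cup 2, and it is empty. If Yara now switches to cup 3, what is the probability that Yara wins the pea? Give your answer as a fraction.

5/6

Apply Bayes' rule, conditioning on where the pea actually is.
If it is under cup 1 (prior 1/3): cup 3 is available but not opened, probability 1/5; weight (1/3)·(1/5) = 1/15.
If it is under cup 2 (prior 1/3): the dealer opened cup 2, so this case is ruled out; weight (1/3)·0 = 0.
If it is under cup 3 (prior 1/3): only cup 2 is available, probability 1; weight (1/3)·1 = 1/3.
The weights sum to 2/5.
So P(the pea under cup 3 | the dealer opened cup 2) = (1/3) / (2/5) = 5/6.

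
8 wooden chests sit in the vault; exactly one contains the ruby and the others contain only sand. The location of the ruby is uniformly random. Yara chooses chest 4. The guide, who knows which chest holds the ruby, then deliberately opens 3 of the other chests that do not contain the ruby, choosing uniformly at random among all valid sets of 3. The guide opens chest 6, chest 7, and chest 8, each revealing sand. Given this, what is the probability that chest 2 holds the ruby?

7/32

Condition on the true location of the ruby.
If it is in any of chests 1, 2, 3, and 5 (prior 1/8 each): the guide has 20 equally likely choices, so probability 1/20; weight (1/8)·(1/20) = 1/160 each.
If it is in chest 4 (prior 1/8): the guide has 35 equally likely choices, so probability 1/35; weight (1/8)·(1/35) = 1/280.
If it is in any of chests 6, 7, and 8 (prior 1/8 each): that chest was opened and seen not to hold the prize — ruled out; weight (1/8)·0 = 0 each.
The weights sum to 1/35.
So P(the ruby in chest 2 | the guide opened chest 6, chest 7, and chest 8) = (1/160) / (1/35) = 7/32.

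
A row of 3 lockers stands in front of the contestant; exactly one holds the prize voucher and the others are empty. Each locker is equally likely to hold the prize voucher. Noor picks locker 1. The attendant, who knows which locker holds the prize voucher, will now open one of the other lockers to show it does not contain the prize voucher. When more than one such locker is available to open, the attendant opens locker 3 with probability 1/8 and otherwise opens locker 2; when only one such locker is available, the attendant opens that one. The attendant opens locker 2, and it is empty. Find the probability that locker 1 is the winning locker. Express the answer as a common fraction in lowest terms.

7/15

Consider each possible location of the prize voucher in turn.
If it is in locker 1 (prior 1/3): locker 3 is available but not opened, probability 7/8; weight (1/3)·(7/8) = 7/24.
If it is in locker 2 (prior 1/3): the attendant opened locker 2, so this case is ruled out; weight (1/3)·0 = 0.
If it is in locker 3 (prior 1/3): only locker 2 is available, probability 1; weight (1/3)·1 = 1/3.
The weights sum to 5/8.
So P(the prize voucher in locker 1 | the attendant opened locker 2) = (7/24) / (5/8) = 7/15.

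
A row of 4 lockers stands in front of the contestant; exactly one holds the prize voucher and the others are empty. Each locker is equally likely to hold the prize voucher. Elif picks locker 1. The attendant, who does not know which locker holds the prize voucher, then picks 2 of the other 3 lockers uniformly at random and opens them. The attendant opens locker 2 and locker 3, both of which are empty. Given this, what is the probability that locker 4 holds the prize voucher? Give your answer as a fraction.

Apply Bayes' rule, conditioning on where the prize voucher actually is.
If it is in either of lockers 1 and 4 (prior 1/4 each): the attendant picks exactly this set with probability 1/3 regardless, and none is the prize; weight (1/4)·(1/3) = 1/12 each.
If it is in either of lockers 2 and 3 (prior 1/4 each): that locker was opened and seen not to hold the prize — ruled out; weight (1/4)·0 = 0 each.
The weights sum to 1/6.
So P(the prize voucher in locker 4 | the attendant opened locker 2 and locker 3) = (1/12) / (1/6) = 1/2.

1/2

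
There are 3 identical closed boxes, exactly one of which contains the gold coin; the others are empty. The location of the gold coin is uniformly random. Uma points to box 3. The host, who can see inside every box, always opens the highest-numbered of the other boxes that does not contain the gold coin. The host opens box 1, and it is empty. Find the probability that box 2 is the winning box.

1

Condition on the true location of the gold coin.
If it is in box 1 (prior 1/3): the host opened box 1, so this case is ruled out; weight (1/3)·0 = 0.
If it is in box 2 (prior 1/3): box 1 is the highest-numbered option available, probability 1; weight (1/3)·1 = 1/3.
If it is in box 3 (prior 1/3): the host would have opened box 2 instead, probability 0; weight (1/3)·0 = 0.
The weights sum to 1/3.
So P(the gold coin in box 2 | the host opened box 1) = (1/3) / (1/3) = 1.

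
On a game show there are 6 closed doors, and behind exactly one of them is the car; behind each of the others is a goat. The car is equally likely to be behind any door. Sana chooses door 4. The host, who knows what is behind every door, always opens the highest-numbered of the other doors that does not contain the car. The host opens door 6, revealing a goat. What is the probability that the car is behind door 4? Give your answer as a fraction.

Consider each possible location of the car in turn.
If it is behind any of doors 1, 2, 3, 4, and 5 (prior 1/6 each): door 6 is the highest-numbered option available, probability 1; weight (1/6)·1 = 1/6 each.
If it is behind door 6 (prior 1/6): the host opened door 6, so this case is ruled out; weight (1/6)·0 = 0.
The weights sum to 5/6.
So P(the car behind door 4 | the host opened door 6) = (1/6) / (5/6) = 1/5.

1/5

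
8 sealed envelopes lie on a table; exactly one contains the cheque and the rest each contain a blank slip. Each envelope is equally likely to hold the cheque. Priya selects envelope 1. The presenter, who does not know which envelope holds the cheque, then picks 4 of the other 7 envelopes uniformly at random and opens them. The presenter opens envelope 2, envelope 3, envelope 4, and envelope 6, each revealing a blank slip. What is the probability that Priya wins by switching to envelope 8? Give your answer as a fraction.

1/4

Because the presenter chose which envelopes to open without knowing where the cheque is, the choice is independent of the prize location. Learning that none of the 4 opened envelopes holds the cheque simply rules out those 4 locations and leaves the remaining 4 envelopes still equally likely by symmetry.
So P(the cheque in envelope 8) = 1/4.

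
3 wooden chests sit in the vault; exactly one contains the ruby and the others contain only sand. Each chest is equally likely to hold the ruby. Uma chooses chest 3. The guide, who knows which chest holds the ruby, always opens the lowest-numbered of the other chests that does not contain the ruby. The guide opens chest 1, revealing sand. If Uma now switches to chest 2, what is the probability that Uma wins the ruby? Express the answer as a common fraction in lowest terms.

Condition on the true location of the ruby.
If it is in chest 1 (prior 1/3): the guide opened chest 1, so this case is ruled out; weight (1/3)·0 = 0.
If it is in either of chests 2 and 3 (prior 1/3 each): chest 1 is the lowest-numbered option available, probability 1; weight (1/3)·1 = 1/3 each.
The weights sum to 2/3.
So P(the ruby in chest 2 | the guide opened chest 1) = (1/3) / (2/3) = 1/2.

1/2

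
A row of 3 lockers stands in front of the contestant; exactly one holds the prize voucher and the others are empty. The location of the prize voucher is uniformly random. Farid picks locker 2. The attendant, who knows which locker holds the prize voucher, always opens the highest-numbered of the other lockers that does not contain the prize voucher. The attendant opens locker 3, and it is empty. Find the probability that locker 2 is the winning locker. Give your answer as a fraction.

Consider each possible location of the prize voucher in turn.
If it is in either of lockers 1 and 2 (prior 1/3 each): locker 3 is the highest-numbered option available, probability 1; weight (1/3)·1 = 1/3 each.
If it is in locker 3 (prior 1/3): the attendant opened locker 3, so this case is ruled out; weight (1/3)·0 = 0.
The weights sum to 2/3.
So P(the prize voucher in locker 2 | the attendant opened locker 3) = (1/3) / (2/3) = 1/2.

1/2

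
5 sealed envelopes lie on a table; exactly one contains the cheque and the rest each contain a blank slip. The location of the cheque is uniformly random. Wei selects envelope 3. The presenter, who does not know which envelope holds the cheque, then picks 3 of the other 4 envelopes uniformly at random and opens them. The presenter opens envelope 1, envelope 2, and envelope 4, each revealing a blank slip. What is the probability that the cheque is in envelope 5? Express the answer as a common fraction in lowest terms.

1/2

Because the presenter chose which envelopes to open without knowing where the cheque is, the choice is independent of the prize location. Learning that none of the 3 opened envelopes holds the cheque simply rules out those 3 locations and leaves the remaining 2 envelopes still equally likely by symmetry.
So P(the cheque in envelope 5) = 1/2.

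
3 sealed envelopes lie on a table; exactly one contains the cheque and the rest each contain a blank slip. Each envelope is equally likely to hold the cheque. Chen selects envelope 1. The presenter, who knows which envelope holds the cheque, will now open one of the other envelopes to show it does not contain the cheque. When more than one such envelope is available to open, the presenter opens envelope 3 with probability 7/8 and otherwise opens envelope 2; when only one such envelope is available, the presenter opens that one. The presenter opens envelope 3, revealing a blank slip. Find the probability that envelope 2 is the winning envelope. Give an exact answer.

8/15

Consider each possible location of the cheque in turn.
If it is in envelope 1 (prior 1/3): envelope 3 is available, opened with probability 7/8; weight (1/3)·(7/8) = 7/24.
If it is in envelope 2 (prior 1/3): only envelope 3 is available, probability 1; weight (1/3)·1 = 1/3.
If it is in envelope 3 (prior 1/3): the presenter opened envelope 3, so this case is ruled out; weight (1/3)·0 = 0.
The weights sum to 5/8.
So P(the cheque in envelope 2 | the presenter opened envelope 3) = (1/3) / (5/8) = 8/15.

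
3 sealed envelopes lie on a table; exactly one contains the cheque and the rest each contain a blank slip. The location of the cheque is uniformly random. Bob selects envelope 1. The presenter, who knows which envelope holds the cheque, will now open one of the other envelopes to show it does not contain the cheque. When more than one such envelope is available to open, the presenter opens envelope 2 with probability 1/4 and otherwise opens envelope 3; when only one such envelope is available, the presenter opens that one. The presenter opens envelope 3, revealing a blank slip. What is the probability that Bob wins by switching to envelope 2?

4/7

Apply Bayes' rule, conditioning on where the cheque actually is.
If it is in envelope 1 (prior 1/3): envelope 2 is available but not opened, probability 3/4; weight (1/3)·(3/4) = 1/4.
If it is in envelope 2 (prior 1/3): only envelope 3 is available, probability 1; weight (1/3)·1 = 1/3.
If it is in envelope 3 (prior 1/3): the presenter opened envelope 3, so this case is ruled out; weight (1/3)·0 = 0.
The weights sum to 7/12.
So P(the cheque in envelope 2 | the presenter opened envelope 3) = (1/3) / (7/12) = 4/7.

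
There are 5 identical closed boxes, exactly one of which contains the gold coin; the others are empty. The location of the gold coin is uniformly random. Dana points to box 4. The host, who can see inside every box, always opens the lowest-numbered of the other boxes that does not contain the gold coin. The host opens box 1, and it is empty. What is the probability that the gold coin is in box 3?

1/4

Condition on the true location of the gold coin.
If it is in box 1 (prior 1/5): the host opened box 1, so this case is ruled out; weight (1/5)·0 = 0.
If it is in any of boxes 2, 3, 4, and 5 (prior 1/5 each): box 1 is the lowest-numbered option available, probability 1; weight (1/5)·1 = 1/5 each.
The weights sum to 4/5.
So P(the gold coin in box 3 | the host opened box 1) = (1/5) / (4/5) = 1/4.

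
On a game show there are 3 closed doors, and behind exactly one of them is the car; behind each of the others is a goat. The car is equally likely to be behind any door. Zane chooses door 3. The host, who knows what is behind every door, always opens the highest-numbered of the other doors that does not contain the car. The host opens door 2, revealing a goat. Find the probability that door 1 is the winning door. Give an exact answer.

Condition on the true location of the car.
If it is behind either of doors 1 and 3 (prior 1/3 each): door 2 is the highest-numbered option available, probability 1; weight (1/3)·1 = 1/3 each.
If it is behind door 2 (prior 1/3): the host opened door 2, so this case is ruled out; weight (1/3)·0 = 0.
The weights sum to 2/3.
So P(the car behind door 1 | the host opened door 2) = (1/3) / (2/3) = 1/2.

1/2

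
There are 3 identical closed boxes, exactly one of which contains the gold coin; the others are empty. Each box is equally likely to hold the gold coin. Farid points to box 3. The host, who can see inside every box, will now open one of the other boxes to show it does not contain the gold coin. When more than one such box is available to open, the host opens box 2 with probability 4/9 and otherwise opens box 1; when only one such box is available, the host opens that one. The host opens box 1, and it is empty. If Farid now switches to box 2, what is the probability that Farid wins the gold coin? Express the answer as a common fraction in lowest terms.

Consider each possible location of the gold coin in turn.
If it is in box 1 (prior 1/3): the host opened box 1, so this case is ruled out; weight (1/3)·0 = 0.
If it is in box 2 (prior 1/3): only box 1 is available, probability 1; weight (1/3)·1 = 1/3.
If it is in box 3 (prior 1/3): box 2 is available but not opened, probability 5/9; weight (1/3)·(5/9) = 5/27.
The weights sum to 14/27.
So P(the gold coin in box 2 | the host opened box 1) = (1/3) / (14/27) = 9/14.

9/14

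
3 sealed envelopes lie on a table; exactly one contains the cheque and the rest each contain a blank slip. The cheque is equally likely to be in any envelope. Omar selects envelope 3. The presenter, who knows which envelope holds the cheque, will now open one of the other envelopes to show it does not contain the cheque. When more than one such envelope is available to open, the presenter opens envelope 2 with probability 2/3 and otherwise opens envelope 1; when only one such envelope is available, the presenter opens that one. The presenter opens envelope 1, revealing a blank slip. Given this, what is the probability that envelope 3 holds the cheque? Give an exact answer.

Apply Bayes' rule, conditioning on where the cheque actually is.
If it is in envelope 1 (prior 1/3): the presenter opened envelope 1, so this case is ruled out; weight (1/3)·0 = 0.
If it is in envelope 2 (prior 1/3): only envelope 1 is available, probability 1; weight (1/3)·1 = 1/3.
If it is in envelope 3 (prior 1/3): envelope 2 is available but not opened, probability 1/3; weight (1/3)·(1/3) = 1/9.
The weights sum to 4/9.
So P(the cheque in envelope 3 | the presenter opened envelope 1) = (1/9) / (4/9) = 1/4.

1/4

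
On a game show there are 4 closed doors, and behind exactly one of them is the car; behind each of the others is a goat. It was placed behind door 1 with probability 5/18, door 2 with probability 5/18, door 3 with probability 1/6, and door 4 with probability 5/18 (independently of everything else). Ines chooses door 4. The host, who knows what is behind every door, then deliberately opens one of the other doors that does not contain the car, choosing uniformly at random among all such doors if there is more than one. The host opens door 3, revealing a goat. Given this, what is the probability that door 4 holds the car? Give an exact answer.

Apply Bayes' rule, conditioning on where the car actually is.
If it is behind either of doors 1 and 2 (prior 5/18 each): the host has 2 equally likely choices, so probability 1/2; weight (5/18)·(1/2) = 5/36 each.
If it is behind door 3 (prior 1/6): the host opened door 3, so this case is ruled out; weight (1/6)·0 = 0.
If it is behind door 4 (prior 5/18): the host has 3 equally likely choices, so probability 1/3; weight (5/18)·(1/3) = 5/54.
The weights sum to 10/27.
So P(the car behind door 4 | the host opened door 3) = (5/54) / (10/27) = 1/4.

1/4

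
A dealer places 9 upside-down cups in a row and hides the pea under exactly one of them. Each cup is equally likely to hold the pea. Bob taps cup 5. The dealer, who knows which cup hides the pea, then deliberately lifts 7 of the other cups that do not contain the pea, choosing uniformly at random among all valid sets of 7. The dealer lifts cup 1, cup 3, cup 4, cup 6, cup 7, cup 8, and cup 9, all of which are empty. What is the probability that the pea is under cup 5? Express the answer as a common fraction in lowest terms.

1/9

Apply Bayes' rule, conditioning on where the pea actually is.
If it is under any of cups 1, 3, 4, 6, 7, 8, and 9 (prior 1/9 each): that cup was opened and seen not to hold the prize — ruled out; weight (1/9)·0 = 0 each.
If it is under cup 2 (prior 1/9): the dealer has no choice, probability 1; weight (1/9)·1 = 1/9.
If it is under cup 5 (prior 1/9): the dealer has 8 equally likely choices, so probability 1/8; weight (1/9)·(1/8) = 1/72.
The weights sum to 1/8.
So P(the pea under cup 5 | the dealer opened cup 1, cup 3, cup 4, cup 6, cup 7, cup 8, and cup 9) = (1/72) / (1/8) = 1/9.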